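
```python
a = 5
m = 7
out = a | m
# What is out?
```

Trace:
`a = 5` → a = 5
`m = 7` → m = 7
`out = a | m` → out = 7
So out = 7

Answer: 7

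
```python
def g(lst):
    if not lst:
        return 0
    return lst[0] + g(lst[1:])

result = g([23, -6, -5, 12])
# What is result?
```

23 + (-6) + (-5) + 12 + 0 = 24

Answer: 24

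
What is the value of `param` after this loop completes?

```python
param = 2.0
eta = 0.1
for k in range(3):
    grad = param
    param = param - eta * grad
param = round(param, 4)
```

Gradient descent: w = 2.0 * (1 - 0.1)^3
`param` takes the values: 2.0 → 1.8 → 1.62 → 1.458

Answer: 1.458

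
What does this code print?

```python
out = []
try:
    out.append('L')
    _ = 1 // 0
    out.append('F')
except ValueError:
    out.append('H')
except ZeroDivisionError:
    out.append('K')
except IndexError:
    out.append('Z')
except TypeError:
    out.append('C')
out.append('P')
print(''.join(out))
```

Execution trace: 'L' (try body) → 'K' (except ZeroDivisionError) → 'P' (after the try/except). Output: LKP

Answer: LKP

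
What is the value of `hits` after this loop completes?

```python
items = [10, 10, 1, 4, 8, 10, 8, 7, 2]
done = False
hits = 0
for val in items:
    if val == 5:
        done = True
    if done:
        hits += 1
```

Count elements after first 5 in [10, 10, 1, 4, 8, 10, 8, 7, 2]
`hits` takes the values: 0

Answer: 0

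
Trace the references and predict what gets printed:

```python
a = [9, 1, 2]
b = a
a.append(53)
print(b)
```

Key concept: basic list aliasing.
Step by step:
`a = [9, 1, 2]` → a = [9, 1, 2]
`b = a` → b = [9, 1, 2] (same object as a)
`a.append(53)` → a = [9, 1, 2, 53] (same object as b); b = [9, 1, 2, 53] (same object as a)
`print(b)` → prints [9, 1, 2, 53]

Answer: [9, 1, 2, 53]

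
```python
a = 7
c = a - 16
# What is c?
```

Trace:
`a = 7` → a = 7
`c = a - 16` → c = -9
So c = -9

Answer: -9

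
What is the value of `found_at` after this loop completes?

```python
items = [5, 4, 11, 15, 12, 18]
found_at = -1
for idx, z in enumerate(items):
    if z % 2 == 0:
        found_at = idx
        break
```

First even number index in [5, 4, 11, 15, 12, 18]
`found_at` takes the values: -1 → 1

Answer: 1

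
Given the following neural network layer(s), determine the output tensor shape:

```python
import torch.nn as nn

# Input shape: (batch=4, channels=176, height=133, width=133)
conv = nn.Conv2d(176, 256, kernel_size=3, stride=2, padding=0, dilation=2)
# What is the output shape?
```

Input: (4, 176, 133, 133) -> Output: (4, 256, 65, 65)

Answer: (4, 256, 65, 65)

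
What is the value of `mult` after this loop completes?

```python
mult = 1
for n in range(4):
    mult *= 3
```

3^4 = 81
`mult` takes the values: 1 → 3 → 9 → 27 → 81

Answer: 81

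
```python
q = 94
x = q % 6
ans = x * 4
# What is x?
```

Trace:
`q = 94` → q = 94
`x = q % 6` → x = 4
`ans = x * 4` → ans = 16
So x = 4

Answer: 4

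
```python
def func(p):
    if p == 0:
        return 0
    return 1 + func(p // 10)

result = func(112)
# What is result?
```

Count of digits of 112: 3

Answer: 3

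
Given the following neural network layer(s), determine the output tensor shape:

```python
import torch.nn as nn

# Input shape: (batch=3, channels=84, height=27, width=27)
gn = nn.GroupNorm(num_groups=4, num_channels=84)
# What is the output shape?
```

Input: (3, 84, 27, 27) -> Output: (3, 84, 27, 27)

Answer: (3, 84, 27, 27)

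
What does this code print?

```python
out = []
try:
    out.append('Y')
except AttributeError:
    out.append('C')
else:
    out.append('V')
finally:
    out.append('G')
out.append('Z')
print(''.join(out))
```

Execution trace: 'Y' (try body, no exception) → 'V' (else) → 'G' (finally) → 'Z' (after the try/except). Output: YVGZ

Answer: YVGZ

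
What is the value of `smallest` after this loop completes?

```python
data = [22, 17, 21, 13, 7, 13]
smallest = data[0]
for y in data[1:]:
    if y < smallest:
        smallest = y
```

Minimum of [22, 17, 21, 13, 7, 13]
`smallest` takes the values: 22 → 17 → 13 → 7

Answer: 7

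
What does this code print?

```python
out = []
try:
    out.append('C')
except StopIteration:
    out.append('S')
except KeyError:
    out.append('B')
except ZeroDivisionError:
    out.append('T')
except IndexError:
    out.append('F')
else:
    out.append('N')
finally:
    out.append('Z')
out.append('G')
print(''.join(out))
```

Execution trace: 'C' (try body, no exception) → 'N' (else) → 'Z' (finally) → 'G' (after the try/except). Output: CNZG

Answer: CNZG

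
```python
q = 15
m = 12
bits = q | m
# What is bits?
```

Trace:
`q = 15` → q = 15
`m = 12` → m = 12
`bits = q | m` → bits = 15
So bits = 15

Answer: 15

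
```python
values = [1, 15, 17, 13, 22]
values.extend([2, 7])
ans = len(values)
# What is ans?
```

Trace:
`values = [1, 15, 17, 13, 22]` → values = [1, 15, 17, 13, 22]
`values.extend([2, 7])` → values = [1, 15, 17, 13, 22, 2, 7]
`ans = len(values)` → ans = 7
So ans = 7

Answer: 7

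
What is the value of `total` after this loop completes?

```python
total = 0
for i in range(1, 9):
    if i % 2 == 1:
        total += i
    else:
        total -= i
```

Add odd, subtract even
`total` takes the values: 0 → 1 → -1 → 2 → -2 → 3 → -3 → 4 → -4

Answer: -4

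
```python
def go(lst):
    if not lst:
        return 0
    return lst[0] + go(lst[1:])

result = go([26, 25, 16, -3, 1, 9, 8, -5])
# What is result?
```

26 + 25 + 16 + (-3) + 1 + 9 + 8 + (-5) + 0 = 77

Answer: 77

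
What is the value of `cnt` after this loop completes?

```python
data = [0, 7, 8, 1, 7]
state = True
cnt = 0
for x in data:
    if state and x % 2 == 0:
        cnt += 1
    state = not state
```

Count even values at even positions
`cnt` takes the values: 0 → 1 → 2

Answer: 2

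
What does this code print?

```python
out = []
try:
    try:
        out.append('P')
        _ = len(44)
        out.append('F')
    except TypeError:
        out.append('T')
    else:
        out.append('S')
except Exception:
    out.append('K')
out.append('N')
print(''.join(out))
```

Execution trace: 'P' (inner try body) → 'T' (inner except TypeError) → 'N' (after the try/except). Output: PTN

Answer: PTN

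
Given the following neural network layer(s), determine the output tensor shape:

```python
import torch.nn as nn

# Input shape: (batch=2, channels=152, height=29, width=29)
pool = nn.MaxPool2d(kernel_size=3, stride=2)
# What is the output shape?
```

Input: (2, 152, 29, 29) -> Output: (2, 152, 14, 14)

Answer: (2, 152, 14, 14)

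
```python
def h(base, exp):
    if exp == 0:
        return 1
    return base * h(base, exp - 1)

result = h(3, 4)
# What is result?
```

h(3, 4) = 3 * 3 * 3 * 3 = 81

Answer: 81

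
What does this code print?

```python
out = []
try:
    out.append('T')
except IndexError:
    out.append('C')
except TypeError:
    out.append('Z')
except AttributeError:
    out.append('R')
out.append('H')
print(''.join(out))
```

Execution trace: 'T' (try body, no exception) → 'H' (after the try/except). Output: TH

Answer: TH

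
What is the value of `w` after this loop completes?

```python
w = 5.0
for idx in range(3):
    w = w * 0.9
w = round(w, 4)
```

Exponential decay: 5.0 * 0.9^3
`w` takes the values: 5.0 → 4.5 → 4.05 → 3.645

Answer: 3.645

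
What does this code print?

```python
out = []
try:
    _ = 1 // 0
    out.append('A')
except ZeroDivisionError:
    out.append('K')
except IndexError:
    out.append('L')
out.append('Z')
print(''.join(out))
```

Execution trace: 'K' (except ZeroDivisionError) → 'Z' (after the try/except). Output: KZ

Answer: KZ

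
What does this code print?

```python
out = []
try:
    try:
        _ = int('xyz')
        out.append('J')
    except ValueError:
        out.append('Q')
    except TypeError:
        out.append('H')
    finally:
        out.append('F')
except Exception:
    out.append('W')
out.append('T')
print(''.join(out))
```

Execution trace: 'Q' (inner except ValueError) → 'F' (inner finally) → 'T' (after the try/except). Output: QFT

Answer: QFT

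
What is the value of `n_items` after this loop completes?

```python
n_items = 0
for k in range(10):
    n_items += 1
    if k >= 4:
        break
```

Loop breaks when k reaches 4, n_items is 5
`n_items` takes the values: 0 → 1 → 2 → 3 → 4 → 5

Answer: 5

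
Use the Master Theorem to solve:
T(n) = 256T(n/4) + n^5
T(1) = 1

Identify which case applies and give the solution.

a=256, b=4, f(n)=n^5. log_4(256) = 4. Since c=5 > 4 and the regularity condition holds (256(n/4)^5 = (256/4^5)n^5 with 256/4^5 < 1), Case 3 applies: T(n) = Θ(f(n)) = O(n^5).

Answer: O(n^5) - Case 3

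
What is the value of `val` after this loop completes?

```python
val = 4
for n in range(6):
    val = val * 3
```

Multiply by 3, 6 times: 4 * 3^6 = 2916
`val` takes the values: 4 → 12 → 36 → 108 → 324 → 972 → 2916

Answer: 2916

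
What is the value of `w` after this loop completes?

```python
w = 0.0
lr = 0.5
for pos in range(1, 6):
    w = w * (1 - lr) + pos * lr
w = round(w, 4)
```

Moving average with lr=0.5
`w` takes the values: 0.0 → 0.5 → 1.25 → 2.125 → 3.0625 → 4.03125 → 4.0312

Answer: 4.0312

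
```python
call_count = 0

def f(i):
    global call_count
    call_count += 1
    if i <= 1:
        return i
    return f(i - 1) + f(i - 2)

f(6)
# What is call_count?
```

Calls(i) = 1 + Calls(i-1) + Calls(i-2); Calls(0)=Calls(1)=1. For i=6 this gives 25.

Answer: 25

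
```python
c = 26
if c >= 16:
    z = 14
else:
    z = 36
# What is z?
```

Trace:
`c = 26` → c = 26
`if c >= 16: ...` → c >= 16 is True → z = 14
So z = 14

Answer: 14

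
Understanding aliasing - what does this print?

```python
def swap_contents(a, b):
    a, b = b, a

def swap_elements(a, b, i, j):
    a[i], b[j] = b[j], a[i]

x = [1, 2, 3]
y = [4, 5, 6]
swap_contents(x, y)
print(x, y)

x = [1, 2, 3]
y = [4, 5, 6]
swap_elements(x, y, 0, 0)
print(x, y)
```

Key concept: parameter rebinding vs mutation.
Step by step:
`x = [1, 2, 3]` → x = [1, 2, 3]
`y = [4, 5, 6]` → y = [4, 5, 6]
`swap_contents(x, y)` → no visible change to tracked variables
`print(x, y)` → prints [1, 2, 3] [4, 5, 6]
`x = [1, 2, 3]` → x = [1, 2, 3]
`y = [4, 5, 6]` → y = [4, 5, 6]
`swap_elements(x, y, 0, 0)` → x = [4, 2, 3]; y = [1, 5, 6]
`print(x, y)` → prints [4, 2, 3] [1, 5, 6]

Answer:
[1, 2, 3] [4, 5, 6]
[4, 2, 3] [1, 5, 6]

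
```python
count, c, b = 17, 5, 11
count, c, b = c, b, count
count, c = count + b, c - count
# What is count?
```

Trace:
`count, c, b = 17, 5, 11` → count = 17; c = 5; b = 11
`count, c, b = c, b, count` → count = 5; c = 11; b = 17
`count, c = count + b, c - count` → count = 22; c = 6
So count = 22

Answer: 22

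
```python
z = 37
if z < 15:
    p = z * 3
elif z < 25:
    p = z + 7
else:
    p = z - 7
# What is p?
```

Trace:
`z = 37` → z = 37
`if z < 15: ...` → z < 15 is False, z < 25 is False, take else branch → p = 30
So p = 30

Answer: 30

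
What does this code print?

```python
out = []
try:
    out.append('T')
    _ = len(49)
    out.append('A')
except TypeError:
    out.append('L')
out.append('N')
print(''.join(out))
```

Execution trace: 'T' (try body) → 'L' (except TypeError) → 'N' (after the try/except). Output: TLN

Answer: TLN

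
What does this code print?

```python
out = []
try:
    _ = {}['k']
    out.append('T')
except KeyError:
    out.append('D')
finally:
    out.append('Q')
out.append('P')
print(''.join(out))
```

Execution trace: 'D' (except KeyError) → 'Q' (finally) → 'P' (after the try/except). Output: DQP

Answer: DQP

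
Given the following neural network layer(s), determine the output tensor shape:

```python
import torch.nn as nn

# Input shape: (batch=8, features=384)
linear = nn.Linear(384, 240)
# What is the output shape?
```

Input: (8, 384) -> Output: (8, 240)

Answer: (8, 240)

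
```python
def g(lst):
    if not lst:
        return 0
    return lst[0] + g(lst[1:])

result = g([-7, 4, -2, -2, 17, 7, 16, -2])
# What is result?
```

(-7) + 4 + (-2) + (-2) + 17 + 7 + 16 + (-2) + 0 = 31

Answer: 31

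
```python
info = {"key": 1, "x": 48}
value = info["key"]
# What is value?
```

Trace:
`info = {"key": 1, "x": 48}` → info = {'key': 1, 'x': 48}
`value = info["key"]` → value = 1
So value = 1

Answer: 1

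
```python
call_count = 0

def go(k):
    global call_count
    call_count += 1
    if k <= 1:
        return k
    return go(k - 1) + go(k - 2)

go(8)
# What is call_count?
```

Calls(k) = 1 + Calls(k-1) + Calls(k-2); Calls(0)=Calls(1)=1. For k=8 this gives 67.

Answer: 67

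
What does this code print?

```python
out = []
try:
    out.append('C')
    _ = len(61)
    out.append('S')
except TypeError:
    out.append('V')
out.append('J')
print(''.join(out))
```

Execution trace: 'C' (try body) → 'V' (except TypeError) → 'J' (after the try/except). Output: CVJ

Answer: CVJ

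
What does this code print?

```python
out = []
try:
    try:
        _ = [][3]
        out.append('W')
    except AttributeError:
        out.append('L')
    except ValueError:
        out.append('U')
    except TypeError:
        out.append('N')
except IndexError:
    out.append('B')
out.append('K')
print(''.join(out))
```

Execution trace: 'B' (outer except IndexError) → 'K' (after the try/except). Output: BK

Answer: BK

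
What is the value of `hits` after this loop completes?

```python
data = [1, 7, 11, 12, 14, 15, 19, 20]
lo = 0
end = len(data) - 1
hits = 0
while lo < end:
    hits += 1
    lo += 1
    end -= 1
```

Iterations until pointers meet (list length 8)
`hits` takes the values: 0 → 1 → 2 → 3 → 4

Answer: 4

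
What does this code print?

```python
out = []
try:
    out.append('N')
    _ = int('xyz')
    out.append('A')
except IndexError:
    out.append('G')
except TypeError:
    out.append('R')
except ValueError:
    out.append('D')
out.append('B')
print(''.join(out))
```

Execution trace: 'N' (try body) → 'D' (except ValueError) → 'B' (after the try/except). Output: NDB

Answer: NDB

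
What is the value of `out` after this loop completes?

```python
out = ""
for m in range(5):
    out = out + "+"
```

Repeat '+' 5 times
`out` takes the values: "" → "+" → "++" → "+++" → "++++" → "+++++"

Answer: "+++++"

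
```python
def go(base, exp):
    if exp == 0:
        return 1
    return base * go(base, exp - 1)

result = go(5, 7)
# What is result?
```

go(5, 7) = 5 * 5 * 5 * 5 * 5 * 5 * 5 = 78125

Answer: 78125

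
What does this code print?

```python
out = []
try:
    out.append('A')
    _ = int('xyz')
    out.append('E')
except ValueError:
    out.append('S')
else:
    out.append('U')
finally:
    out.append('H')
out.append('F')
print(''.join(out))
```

Execution trace: 'A' (try body) → 'S' (except ValueError) → 'H' (finally) → 'F' (after the try/except). Output: ASHF

Answer: ASHF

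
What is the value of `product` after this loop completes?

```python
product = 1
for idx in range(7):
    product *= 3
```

3^7 = 2187
`product` takes the values: 1 → 3 → 9 → 27 → 81 → 243 → 729 → 2187

Answer: 2187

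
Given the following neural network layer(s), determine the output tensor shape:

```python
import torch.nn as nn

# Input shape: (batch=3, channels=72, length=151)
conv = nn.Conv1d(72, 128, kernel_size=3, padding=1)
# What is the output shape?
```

Input: (3, 72, 151) -> Output: (3, 128, 151)

Answer: (3, 128, 151)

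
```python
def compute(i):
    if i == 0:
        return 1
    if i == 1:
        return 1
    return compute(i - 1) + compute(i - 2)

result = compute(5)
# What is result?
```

Build up from base cases: compute(0)=1, compute(1)=1, compute(2)=2, compute(3)=3, compute(4)=5, compute(5)=8

Answer: 8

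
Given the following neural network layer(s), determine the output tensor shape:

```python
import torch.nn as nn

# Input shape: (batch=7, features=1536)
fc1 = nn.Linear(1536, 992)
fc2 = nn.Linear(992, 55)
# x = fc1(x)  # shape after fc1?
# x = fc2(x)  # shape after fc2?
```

Input: (7, 1536) -> after fc1: (7, 992) -> Output: (7, 55)

Answer: (7, 55)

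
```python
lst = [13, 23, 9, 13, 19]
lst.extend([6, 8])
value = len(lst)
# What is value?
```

Trace:
`lst = [13, 23, 9, 13, 19]` → lst = [13, 23, 9, 13, 19]
`lst.extend([6, 8])` → lst = [13, 23, 9, 13, 19, 6, 8]
`value = len(lst)` → value = 7
So value = 7

Answer: 7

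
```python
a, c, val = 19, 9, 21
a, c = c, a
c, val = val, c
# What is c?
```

Trace:
`a, c, val = 19, 9, 21` → a = 19; c = 9; val = 21
`a, c = c, a` → a = 9; c = 19
`c, val = val, c` → c = 21; val = 19
So c = 21

Answer: 21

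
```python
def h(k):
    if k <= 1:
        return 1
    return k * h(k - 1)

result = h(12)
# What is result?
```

h(12) = 12 * 11 * 10 * 9 * 8 * 7 * 6 * 5 * 4 * 3 * 2 * 1 = 479001600

Answer: 479001600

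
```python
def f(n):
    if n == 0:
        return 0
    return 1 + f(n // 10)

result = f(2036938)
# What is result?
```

Count of digits of 2036938: 7

Answer: 7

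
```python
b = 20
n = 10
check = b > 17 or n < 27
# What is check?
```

Trace:
`b = 20` → b = 20
`n = 10` → n = 10
`check = b > 17 or n < 27` → check = True
So check = True

Answer: True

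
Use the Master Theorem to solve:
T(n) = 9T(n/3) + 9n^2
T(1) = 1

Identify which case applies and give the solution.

a=9, b=3, f(n)=9n^2. log_3(9) = 2. Since c=2 = 2, Case 2 applies: T(n) = Θ(n^log_b(a) · log n) = O(n^2 log n).

Answer: O(n^2 log n) - Case 2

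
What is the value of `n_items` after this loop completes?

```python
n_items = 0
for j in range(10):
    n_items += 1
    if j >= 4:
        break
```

Loop breaks when j reaches 4, n_items is 5
`n_items` takes the values: 0 → 1 → 2 → 3 → 4 → 5

Answer: 5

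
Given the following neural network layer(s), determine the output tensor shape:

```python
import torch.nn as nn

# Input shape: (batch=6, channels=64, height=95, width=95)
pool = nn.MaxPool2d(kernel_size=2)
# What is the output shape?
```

Input: (6, 64, 95, 95) -> Output: (6, 64, 47, 47)

Answer: (6, 64, 47, 47)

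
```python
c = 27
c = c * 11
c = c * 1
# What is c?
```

Trace:
`c = 27` → c = 27
`c = c * 11` → c = 297
`c = c * 1` → c = 297
So c = 297

Answer: 297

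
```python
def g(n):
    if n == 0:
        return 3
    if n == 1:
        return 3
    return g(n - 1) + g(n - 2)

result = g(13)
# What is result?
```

Build up from base cases: g(0)=3, g(1)=3, g(2)=6, g(3)=9, g(4)=15, g(5)=24, g(6)=39, ..., g(13)=1131

Answer: 1131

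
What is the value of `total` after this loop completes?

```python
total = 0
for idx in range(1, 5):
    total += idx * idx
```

Sum of squares 1² to 4² = 30
`total` takes the values: 0 → 1 → 5 → 14 → 30

Answer: 30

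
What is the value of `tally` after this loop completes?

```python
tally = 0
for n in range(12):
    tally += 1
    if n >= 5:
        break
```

Loop breaks when n reaches 5, tally is 6
`tally` takes the values: 0 → 1 → 2 → 3 → 4 → 5 → 6

Answer: 6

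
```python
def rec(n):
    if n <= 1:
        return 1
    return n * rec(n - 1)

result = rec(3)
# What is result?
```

rec(3) = 3 * 2 * 1 = 6

Answer: 6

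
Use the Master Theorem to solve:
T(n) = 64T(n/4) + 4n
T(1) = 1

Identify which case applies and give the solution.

a=64, b=4, f(n)=4n. log_4(64) = 3. Since c=1 < 3, Case 1 applies: T(n) = Θ(n^log_b(a)) = O(n^3).

Answer: O(n^3) - Case 1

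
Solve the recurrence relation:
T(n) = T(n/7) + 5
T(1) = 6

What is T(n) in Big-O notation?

Each step divides n by 7 and adds 5. After log_7(n) steps we reach T(1)=6. So T(n) = 5·log_7(n) + 6 = O(log n).

Answer: O(log n)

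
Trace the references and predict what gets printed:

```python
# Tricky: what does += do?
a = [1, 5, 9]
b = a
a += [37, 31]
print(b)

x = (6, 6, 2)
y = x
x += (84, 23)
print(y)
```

Key concept: += behavior differs for mutable vs immutable.
Step by step:
`a = [1, 5, 9]` → a = [1, 5, 9]
`b = a` → b = [1, 5, 9] (same object as a)
`a += [37, 31]` → a = [1, 5, 9, 37, 31] (same object as b); b = [1, 5, 9, 37, 31] (same object as a)
`print(b)` → prints [1, 5, 9, 37, 31]
`x = (6, 6, 2)` → x = (6, 6, 2)
`y = x` → y = (6, 6, 2)
`x += (84, 23)` → x = (6, 6, 2, 84, 23)
`print(y)` → prints (6, 6, 2)

Answer:
[1, 5, 9, 37, 31]
(6, 6, 2)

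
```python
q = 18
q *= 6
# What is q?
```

Trace:
`q = 18` → q = 18
`q *= 6` → q = 108
So q = 108

Answer: 108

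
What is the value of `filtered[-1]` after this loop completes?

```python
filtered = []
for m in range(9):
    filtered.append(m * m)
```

Last element of squares 0 to 8
`filtered` takes the values: [] → [0] → [0, 1] → [0, 1, 4] → [0, 1, 4, 9] → [0, 1, 4, 9, 16] → [0, 1, 4, 9, 16, 25] → [0, 1, 4, 9, 16, 25, 36] → [0, 1, 4, 9, 16, 25, 36, 49] → [0, 1, 4, 9, 16, 25, 36, 49, 64]
So `filtered[-1]` = 64

Answer: 64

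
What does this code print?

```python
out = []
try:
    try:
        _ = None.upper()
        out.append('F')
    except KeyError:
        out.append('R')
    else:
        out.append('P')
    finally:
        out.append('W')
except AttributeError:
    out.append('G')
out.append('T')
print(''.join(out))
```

Execution trace: 'W' (finally) → 'G' (outer except AttributeError) → 'T' (after the try/except). Output: WGT

Answer: WGT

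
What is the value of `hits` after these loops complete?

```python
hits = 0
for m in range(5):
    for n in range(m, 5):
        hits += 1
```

Upper triangle: 5 + 4 + ... + 1
`hits` takes the values: 0 → 1 → 2 → 3 → 4 → 5 → 6 → 7 → 8 → 9 → 10 → 11 → 12 → 13 → 14 → 15

Answer: 15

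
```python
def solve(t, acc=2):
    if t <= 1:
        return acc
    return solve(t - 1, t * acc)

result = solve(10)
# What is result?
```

Accumulator trace (n, acc): (10, 2) -> (9, 20) -> (8, 180) -> (7, 1440) -> (6, 10080) -> (5, 60480) -> (4, 302400) -> (3, 1209600) -> (2, 3628800) -> (1, 7257600) -> return 7257600

Answer: 7257600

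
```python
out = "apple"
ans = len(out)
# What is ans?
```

Trace:
`out = "apple"` → out = 'apple'
`ans = len(out)` → ans = 5
So ans = 5

Answer: 5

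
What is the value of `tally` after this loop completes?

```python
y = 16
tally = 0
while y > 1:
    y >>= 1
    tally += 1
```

Count right shifts until 1
`tally` takes the values: 0 → 1 → 2 → 3 → 4

Answer: 4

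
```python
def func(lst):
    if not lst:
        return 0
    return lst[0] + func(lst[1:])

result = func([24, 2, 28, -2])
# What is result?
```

24 + 2 + 28 + (-2) + 0 = 52

Answer: 52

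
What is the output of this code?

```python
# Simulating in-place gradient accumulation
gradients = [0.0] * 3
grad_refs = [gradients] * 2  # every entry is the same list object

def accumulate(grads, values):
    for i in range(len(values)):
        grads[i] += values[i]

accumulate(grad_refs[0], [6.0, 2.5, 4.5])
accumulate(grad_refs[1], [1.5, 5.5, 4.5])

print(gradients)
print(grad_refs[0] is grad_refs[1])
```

Key concept: gradient accumulation aliasing.
Step by step:
`gradients = [0.0] * 3` → gradients = [0.0, 0.0, 0.0]
`grad_refs = [gradients] * 2` → grad_refs = [[0.0, 0.0, 0.0], [0.0, 0.0, 0.0]]
`accumulate(grad_refs[0], [6.0, 2.5, 4.5])` → gradients = [6.0, 2.5, 4.5]; grad_refs = [[6.0, 2.5, 4.5], [6.0, 2.5, 4.5]]
`accumulate(grad_refs[1], [1.5, 5.5, 4.5])` → gradients = [7.5, 8.0, 9.0]; grad_refs = [[7.5, 8.0, 9.0], [7.5, 8.0, 9.0]]
`print(gradients)` → prints [7.5, 8.0, 9.0]
`print(grad_refs[0] is grad_refs[1])` → prints True

Answer:
[7.5, 8.0, 9.0]
True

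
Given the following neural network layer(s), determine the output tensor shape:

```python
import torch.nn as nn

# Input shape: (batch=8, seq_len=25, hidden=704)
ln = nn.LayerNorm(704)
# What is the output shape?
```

Input: (8, 25, 704) -> Output: (8, 25, 704)

Answer: (8, 25, 704)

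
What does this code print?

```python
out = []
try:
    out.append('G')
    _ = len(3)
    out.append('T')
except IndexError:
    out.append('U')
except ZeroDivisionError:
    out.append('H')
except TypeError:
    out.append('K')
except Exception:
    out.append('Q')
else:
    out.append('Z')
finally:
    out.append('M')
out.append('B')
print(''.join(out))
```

Execution trace: 'G' (try body) → 'K' (except TypeError) → 'M' (finally) → 'B' (after the try/except). Output: GKMB

Answer: GKMB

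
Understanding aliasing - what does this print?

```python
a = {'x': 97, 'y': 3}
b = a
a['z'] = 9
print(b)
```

Key concept: dict aliasing.
Step by step:
`a = {'x': 97, 'y': 3}` → a = {'x': 97, 'y': 3}
`b = a` → b = {'x': 97, 'y': 3} (same object as a)
`a['z'] = 9` → a = {'x': 97, 'y': 3, 'z': 9} (same object as b); b = {'x': 97, 'y': 3, 'z': 9} (same object as a)
`print(b)` → prints {'x': 97, 'y': 3, 'z': 9}

Answer: {'x': 97, 'y': 3, 'z': 9}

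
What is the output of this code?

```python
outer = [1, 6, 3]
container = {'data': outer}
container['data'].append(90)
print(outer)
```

Key concept: dict holds reference to list.
Step by step:
`outer = [1, 6, 3]` → outer = [1, 6, 3]
`container = {'data': outer}` → container = {'data': [1, 6, 3]}
`container['data'].append(90)` → outer = [1, 6, 3, 90]; container = {'data': [1, 6, 3, 90]}
`print(outer)` → prints [1, 6, 3, 90]

Answer: [1, 6, 3, 90]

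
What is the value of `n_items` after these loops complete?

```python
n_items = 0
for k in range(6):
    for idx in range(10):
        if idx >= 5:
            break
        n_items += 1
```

Inner breaks at 5, outer runs 6 times
`n_items` takes the values: 0 → 1 → 2 → 3 → 4 → 5 → 6 → 7 → 8 → 9 → 10 → 11 → 12 → 13 → 14 → 15 → 16 → 17 → 18 → 19 → 20 → 21 → 22 → 23 → 24 → 25 → 26 → 27 → 28 → 29 → 30

Answer: 30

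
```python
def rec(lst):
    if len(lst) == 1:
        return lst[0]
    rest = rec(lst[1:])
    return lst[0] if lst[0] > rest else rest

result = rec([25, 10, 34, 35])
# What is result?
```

Recursive max over [25, 10, 34, 35] = 35

Answer: 35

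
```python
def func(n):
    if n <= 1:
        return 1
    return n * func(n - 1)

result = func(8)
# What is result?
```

func(8) = 8 * 7 * 6 * 5 * 4 * 3 * 2 * 1 = 40320

Answer: 40320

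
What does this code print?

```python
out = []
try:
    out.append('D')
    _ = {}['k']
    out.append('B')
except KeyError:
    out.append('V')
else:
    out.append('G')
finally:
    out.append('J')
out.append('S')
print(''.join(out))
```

Execution trace: 'D' (try body) → 'V' (except KeyError) → 'J' (finally) → 'S' (after the try/except). Output: DVJS

Answer: DVJS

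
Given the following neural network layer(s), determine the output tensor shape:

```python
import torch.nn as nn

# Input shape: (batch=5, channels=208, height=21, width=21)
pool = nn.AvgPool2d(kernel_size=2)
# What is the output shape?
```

Input: (5, 208, 21, 21) -> Output: (5, 208, 10, 10)

Answer: (5, 208, 10, 10)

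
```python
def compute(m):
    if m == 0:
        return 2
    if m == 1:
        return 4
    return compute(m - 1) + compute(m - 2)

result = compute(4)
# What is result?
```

Build up from base cases: compute(0)=2, compute(1)=4, compute(2)=6, compute(3)=10, compute(4)=16

Answer: 16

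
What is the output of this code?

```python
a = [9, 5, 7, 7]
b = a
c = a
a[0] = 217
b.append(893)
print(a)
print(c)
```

Key concept: multiple aliases.
Step by step:
`a = [9, 5, 7, 7]` → a = [9, 5, 7, 7]
`b = a` → b = [9, 5, 7, 7] (same object as a)
`c = a` → c = [9, 5, 7, 7] (same object as a, b)
`a[0] = 217` → a = [217, 5, 7, 7] (same object as b, c); b = [217, 5, 7, 7] (same object as a, c); c = [217, 5, 7, 7] (same object as a, b)
`b.append(893)` → a = [217, 5, 7, 7, 893] (same object as b, c); b = [217, 5, 7, 7, 893] (same object as a, c); c = [217, 5, 7, 7, 893] (same object as a, b)
`print(a)` → prints [217, 5, 7, 7, 893]
`print(c)` → prints [217, 5, 7, 7, 893]

Answer:
[217, 5, 7, 7, 893]
[217, 5, 7, 7, 893]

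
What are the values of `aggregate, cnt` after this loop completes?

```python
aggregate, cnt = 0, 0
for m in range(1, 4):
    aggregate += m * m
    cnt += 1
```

Sum of squares and count
`aggregate, cnt` takes the values: (0, 0) → (1, 0) → (1, 1) → (5, 1) → (5, 2) → (14, 2) → (14, 3)

Answer: 14, 3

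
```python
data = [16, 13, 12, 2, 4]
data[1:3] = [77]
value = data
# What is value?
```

Trace:
`data = [16, 13, 12, 2, 4]` → data = [16, 13, 12, 2, 4]
`data[1:3] = [77]` → data = [16, 77, 2, 4]
`value = data` → value = [16, 77, 2, 4]
So value = [16, 77, 2, 4]

Answer: [16, 77, 2, 4]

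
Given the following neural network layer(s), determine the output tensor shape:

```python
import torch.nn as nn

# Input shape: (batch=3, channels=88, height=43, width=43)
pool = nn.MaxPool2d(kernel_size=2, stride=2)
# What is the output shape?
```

Input: (3, 88, 43, 43) -> Output: (3, 88, 21, 21)

Answer: (3, 88, 21, 21)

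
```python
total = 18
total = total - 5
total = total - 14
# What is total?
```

Trace:
`total = 18` → total = 18
`total = total - 5` → total = 13
`total = total - 14` → total = -1
So total = -1

Answer: -1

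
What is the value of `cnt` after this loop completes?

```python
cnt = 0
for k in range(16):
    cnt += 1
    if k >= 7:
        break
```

Loop breaks when k reaches 7, cnt is 8
`cnt` takes the values: 0 → 1 → 2 → 3 → 4 → 5 → 6 → 7 → 8

Answer: 8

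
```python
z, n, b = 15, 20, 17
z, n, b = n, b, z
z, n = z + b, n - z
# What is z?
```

Trace:
`z, n, b = 15, 20, 17` → z = 15; n = 20; b = 17
`z, n, b = n, b, z` → z = 20; n = 17; b = 15
`z, n = z + b, n - z` → z = 35; n = -3
So z = 35

Answer: 35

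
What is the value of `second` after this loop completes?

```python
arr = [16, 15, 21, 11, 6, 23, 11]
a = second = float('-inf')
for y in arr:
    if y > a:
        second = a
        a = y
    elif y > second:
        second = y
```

Second largest (with repeats) in [16, 15, 21, 11, 6, 23, 11]
`second` takes the values: -inf → 15 → 16 → 21

Answer: 21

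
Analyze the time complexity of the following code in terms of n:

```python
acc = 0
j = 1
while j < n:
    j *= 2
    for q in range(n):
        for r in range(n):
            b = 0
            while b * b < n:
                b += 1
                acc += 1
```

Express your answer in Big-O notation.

Each loop level contributes: log n × n × n × √n. Multiplying the contributions gives O(n^2√n log n).

Answer: O(n^2√n log n)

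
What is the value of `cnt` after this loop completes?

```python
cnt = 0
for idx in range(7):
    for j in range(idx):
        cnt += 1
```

Triangle number: 0+1+2+...+6
`cnt` takes the values: 0 → 1 → 2 → 3 → 4 → 5 → 6 → 7 → 8 → 9 → 10 → 11 → 12 → 13 → 14 → 15 → 16 → 17 → 18 → 19 → 20 → 21

Answer: 21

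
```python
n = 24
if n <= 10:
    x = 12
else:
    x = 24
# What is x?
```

Trace:
`n = 24` → n = 24
`if n <= 10: ...` → n <= 10 is False, take else branch → x = 24
So x = 24

Answer: 24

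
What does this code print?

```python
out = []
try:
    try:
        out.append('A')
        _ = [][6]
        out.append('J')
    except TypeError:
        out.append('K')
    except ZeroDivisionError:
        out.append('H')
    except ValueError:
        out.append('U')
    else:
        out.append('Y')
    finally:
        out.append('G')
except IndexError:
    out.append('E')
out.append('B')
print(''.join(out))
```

Execution trace: 'A' (try body) → 'G' (finally) → 'E' (outer except IndexError) → 'B' (after the try/except). Output: AGEB

Answer: AGEB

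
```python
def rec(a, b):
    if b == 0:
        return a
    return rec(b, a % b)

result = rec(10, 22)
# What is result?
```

rec(10, 22) -> rec(22, 10) -> rec(10, 2) -> rec(2, 0) -> 2

Answer: 2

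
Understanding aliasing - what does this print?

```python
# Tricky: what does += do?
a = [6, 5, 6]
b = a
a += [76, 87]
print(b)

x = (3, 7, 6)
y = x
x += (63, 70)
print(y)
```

Key concept: += behavior differs for mutable vs immutable.
Step by step:
`a = [6, 5, 6]` → a = [6, 5, 6]
`b = a` → b = [6, 5, 6] (same object as a)
`a += [76, 87]` → a = [6, 5, 6, 76, 87] (same object as b); b = [6, 5, 6, 76, 87] (same object as a)
`print(b)` → prints [6, 5, 6, 76, 87]
`x = (3, 7, 6)` → x = (3, 7, 6)
`y = x` → y = (3, 7, 6)
`x += (63, 70)` → x = (3, 7, 6, 63, 70)
`print(y)` → prints (3, 7, 6)

Answer:
[6, 5, 6, 76, 87]
(3, 7, 6)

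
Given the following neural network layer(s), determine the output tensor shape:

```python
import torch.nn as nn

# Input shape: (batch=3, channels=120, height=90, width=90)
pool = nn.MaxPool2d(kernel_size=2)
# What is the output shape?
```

Input: (3, 120, 90, 90) -> Output: (3, 120, 45, 45)

Answer: (3, 120, 45, 45)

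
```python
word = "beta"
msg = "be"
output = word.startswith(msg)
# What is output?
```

Trace:
`word = "beta"` → word = 'beta'
`msg = "be"` → msg = 'be'
`output = word.startswith(msg)` → output = True
So output = True

Answer: True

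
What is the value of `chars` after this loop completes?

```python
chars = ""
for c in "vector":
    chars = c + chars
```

Reverse 'vector'
`chars` takes the values: "" → "v" → "ev" → "cev" → "tcev" → "otcev" → "rotcev"

Answer: "rotcev"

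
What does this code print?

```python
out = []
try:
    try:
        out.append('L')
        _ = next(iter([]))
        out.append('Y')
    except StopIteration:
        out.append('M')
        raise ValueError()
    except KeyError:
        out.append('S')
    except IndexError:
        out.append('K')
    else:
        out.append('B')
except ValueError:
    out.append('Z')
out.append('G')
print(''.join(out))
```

Execution trace: 'L' (inner try body) → 'M' (inner except StopIteration) → 'Z' (outer except ValueError) → 'G' (after the try/except). Output: LMZG

Answer: LMZG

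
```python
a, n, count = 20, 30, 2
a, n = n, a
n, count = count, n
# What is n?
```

Trace:
`a, n, count = 20, 30, 2` → a = 20; n = 30; count = 2
`a, n = n, a` → a = 30; n = 20
`n, count = count, n` → n = 2; count = 20
So n = 2

Answer: 2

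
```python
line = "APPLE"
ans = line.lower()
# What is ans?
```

Trace:
`line = "APPLE"` → line = 'APPLE'
`ans = line.lower()` → ans = 'apple'
So ans = 'apple'

Answer: 'apple'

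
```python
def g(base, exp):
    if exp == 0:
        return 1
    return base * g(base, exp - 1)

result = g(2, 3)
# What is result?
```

g(2, 3) = 2 * 2 * 2 = 8

Answer: 8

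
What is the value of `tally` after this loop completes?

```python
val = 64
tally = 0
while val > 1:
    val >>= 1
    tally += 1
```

Count right shifts until 1
`tally` takes the values: 0 → 1 → 2 → 3 → 4 → 5 → 6

Answer: 6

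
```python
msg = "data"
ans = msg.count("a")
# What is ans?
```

Trace:
`msg = "data"` → msg = 'data'
`ans = msg.count("a")` → ans = 2
So ans = 2

Answer: 2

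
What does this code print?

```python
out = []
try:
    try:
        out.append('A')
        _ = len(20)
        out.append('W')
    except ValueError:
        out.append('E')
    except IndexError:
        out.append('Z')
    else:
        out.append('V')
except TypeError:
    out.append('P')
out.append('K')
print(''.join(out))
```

Execution trace: 'A' (try body) → 'P' (outer except TypeError) → 'K' (after the try/except). Output: APK

Answer: APK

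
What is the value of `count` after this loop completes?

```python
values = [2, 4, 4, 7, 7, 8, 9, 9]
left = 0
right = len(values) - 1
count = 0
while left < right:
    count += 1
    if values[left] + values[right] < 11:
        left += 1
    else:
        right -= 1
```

Steps to find pair summing to 11
`count` takes the values: 0 → 1 → 2 → 3 → 4 → 5 → 6 → 7

Answer: 7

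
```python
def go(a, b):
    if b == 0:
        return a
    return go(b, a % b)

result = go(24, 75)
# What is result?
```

go(24, 75) -> go(75, 24) -> go(24, 3) -> go(3, 0) -> 3

Answer: 3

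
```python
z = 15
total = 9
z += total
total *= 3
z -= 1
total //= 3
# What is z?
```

Trace:
`z = 15` → z = 15
`total = 9` → total = 9
`z += total` → z = 24
`total *= 3` → total = 27
`z -= 1` → z = 23
`total //= 3` → total = 9
So z = 23

Answer: 23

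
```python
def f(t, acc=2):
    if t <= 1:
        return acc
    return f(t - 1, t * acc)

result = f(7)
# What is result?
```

Accumulator trace (n, acc): (7, 2) -> (6, 14) -> (5, 84) -> (4, 420) -> (3, 1680) -> (2, 5040) -> (1, 10080) -> return 10080

Answer: 10080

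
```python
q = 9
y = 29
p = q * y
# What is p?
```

Trace:
`q = 9` → q = 9
`y = 29` → y = 29
`p = q * y` → p = 261
So p = 261

Answer: 261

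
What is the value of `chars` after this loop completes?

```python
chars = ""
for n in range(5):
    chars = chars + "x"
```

Repeat 'x' 5 times
`chars` takes the values: "" → "x" → "xx" → "xxx" → "xxxx" → "xxxxx"

Answer: "xxxxx"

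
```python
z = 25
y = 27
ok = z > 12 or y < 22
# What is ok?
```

Trace:
`z = 25` → z = 25
`y = 27` → y = 27
`ok = z > 12 or y < 22` → ok = True
So ok = True

Answer: True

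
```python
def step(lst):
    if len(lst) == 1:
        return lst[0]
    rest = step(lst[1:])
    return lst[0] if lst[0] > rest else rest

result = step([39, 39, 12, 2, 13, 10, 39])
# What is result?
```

Recursive max over [39, 39, 12, 2, 13, 10, 39] = 39

Answer: 39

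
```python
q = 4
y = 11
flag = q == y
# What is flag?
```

Trace:
`q = 4` → q = 4
`y = 11` → y = 11
`flag = q == y` → flag = False
So flag = False

Answer: False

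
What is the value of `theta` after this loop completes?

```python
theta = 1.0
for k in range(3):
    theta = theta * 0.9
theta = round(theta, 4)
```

Exponential decay: 1.0 * 0.9^3
`theta` takes the values: 1.0 → 0.9 → 0.81 → 0.729

Answer: 0.729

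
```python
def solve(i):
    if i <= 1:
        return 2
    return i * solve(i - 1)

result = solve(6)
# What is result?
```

solve(6) = 6 * 5 * 4 * 3 * 2 * 2 = 1440

Answer: 1440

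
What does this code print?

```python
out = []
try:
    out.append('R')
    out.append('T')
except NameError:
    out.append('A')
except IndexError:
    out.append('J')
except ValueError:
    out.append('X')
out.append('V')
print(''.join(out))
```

Execution trace: 'R' (try body) → 'T' (try body, no exception) → 'V' (after the try/except). Output: RTV

Answer: RTV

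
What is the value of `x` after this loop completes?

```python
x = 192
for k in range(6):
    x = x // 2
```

Halve 6 times: 192 // 2^6 = 3
`x` takes the values: 192 → 96 → 48 → 24 → 12 → 6 → 3

Answer: 3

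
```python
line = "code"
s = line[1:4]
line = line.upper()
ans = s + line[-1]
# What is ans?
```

Trace:
`line = "code"` → line = 'code'
`s = line[1:4]` → s = 'ode'
`line = line.upper()` → line = 'CODE'
`ans = s + line[-1]` → ans = 'odeE'
So ans = 'odeE'

Answer: 'odeE'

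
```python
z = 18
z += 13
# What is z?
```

Trace:
`z = 18` → z = 18
`z += 13` → z = 31
So z = 31

Answer: 31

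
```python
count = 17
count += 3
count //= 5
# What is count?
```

Trace:
`count = 17` → count = 17
`count += 3` → count = 20
`count //= 5` → count = 4
So count = 4

Answer: 4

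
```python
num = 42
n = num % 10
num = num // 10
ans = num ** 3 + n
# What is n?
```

Trace:
`num = 42` → num = 42
`n = num % 10` → n = 2
`num = num // 10` → num = 4
`ans = num ** 3 + n` → ans = 66
So n = 2

Answer: 2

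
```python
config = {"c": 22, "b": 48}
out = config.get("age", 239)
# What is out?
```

Trace:
`config = {"c": 22, "b": 48}` → config = {'c': 22, 'b': 48}
`out = config.get("age", 239)` → out = 239
So out = 239

Answer: 239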